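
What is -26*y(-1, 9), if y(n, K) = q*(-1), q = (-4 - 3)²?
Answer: 1274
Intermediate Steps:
q = 49 (q = (-7)² = 49)
y(n, K) = -49 (y(n, K) = 49*(-1) = -49)
-26*y(-1, 9) = -26*(-49) = 1274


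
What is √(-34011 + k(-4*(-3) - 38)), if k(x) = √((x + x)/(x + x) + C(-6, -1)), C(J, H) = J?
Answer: √(-34011 + I*√5) ≈ 0.0061 + 184.42*I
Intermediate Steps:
k(x) = I*√5 (k(x) = √((x + x)/(x + x) - 6) = √((2*x)/((2*x)) - 6) = √((2*x)*(1/(2*x)) - 6) = √(1 - 6) = √(-5) = I*√5)
√(-34011 + k(-4*(-3) - 38)) = √(-34011 + I*√5)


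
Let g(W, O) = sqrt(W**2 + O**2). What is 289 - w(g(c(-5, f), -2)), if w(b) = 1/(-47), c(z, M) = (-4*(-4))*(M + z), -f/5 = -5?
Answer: 13584/47 ≈ 289.02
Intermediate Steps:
f = 25 (f = -5*(-5) = 25)
c(z, M) = 16*M + 16*z (c(z, M) = 16*(M + z) = 16*M + 16*z)
g(W, O) = sqrt(O**2 + W**2)
w(b) = -1/47
289 - w(g(c(-5, f), -2)) = 289 - 1*(-1/47) = 289 + 1/47 = 13584/47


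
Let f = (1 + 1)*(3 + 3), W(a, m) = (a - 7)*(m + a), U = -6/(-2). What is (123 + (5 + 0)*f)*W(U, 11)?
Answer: -10248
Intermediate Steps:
U = 3 (U = -6*(-1/2) = 3)
W(a, m) = (-7 + a)*(a + m)
f = 12 (f = 2*6 = 12)
(123 + (5 + 0)*f)*W(U, 11) = (123 + (5 + 0)*12)*(3**2 - 7*3 - 7*11 + 3*11) = (123 + 5*12)*(9 - 21 - 77 + 33) = (123 + 60)*(-56) = 183*(-56) = -10248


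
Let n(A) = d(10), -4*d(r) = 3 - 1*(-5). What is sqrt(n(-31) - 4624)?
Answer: 3*I*sqrt(514) ≈ 68.015*I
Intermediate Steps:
d(r) = -2 (d(r) = -(3 - 1*(-5))/4 = -(3 + 5)/4 = -1/4*8 = -2)
n(A) = -2
sqrt(n(-31) - 4624) = sqrt(-2 - 4624) = sqrt(-4626) = 3*I*sqrt(514)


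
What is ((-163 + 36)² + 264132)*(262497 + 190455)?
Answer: 126944780472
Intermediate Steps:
((-163 + 36)² + 264132)*(262497 + 190455) = ((-127)² + 264132)*452952 = (16129 + 264132)*452952 = 280261*452952 = 126944780472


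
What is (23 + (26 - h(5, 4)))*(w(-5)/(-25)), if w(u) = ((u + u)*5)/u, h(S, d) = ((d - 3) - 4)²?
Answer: -16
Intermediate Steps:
h(S, d) = (-7 + d)² (h(S, d) = ((-3 + d) - 4)² = (-7 + d)²)
w(u) = 10 (w(u) = ((2*u)*5)/u = (10*u)/u = 10)
(23 + (26 - h(5, 4)))*(w(-5)/(-25)) = (23 + (26 - (-7 + 4)²))*(10/(-25)) = (23 + (26 - 1*(-3)²))*(10*(-1/25)) = (23 + (26 - 1*9))*(-⅖) = (23 + (26 - 9))*(-⅖) = (23 + 17)*(-⅖) = 40*(-⅖) = -16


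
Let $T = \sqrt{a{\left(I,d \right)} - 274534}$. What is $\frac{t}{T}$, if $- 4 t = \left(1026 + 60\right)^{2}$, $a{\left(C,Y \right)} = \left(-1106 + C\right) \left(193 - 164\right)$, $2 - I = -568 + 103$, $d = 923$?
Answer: $\frac{294849 i \sqrt{293065}}{293065} \approx 544.65 i$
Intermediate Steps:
$I = 467$ ($I = 2 - \left(-568 + 103\right) = 2 - -465 = 2 + 465 = 467$)
$a{\left(C,Y \right)} = -32074 + 29 C$ ($a{\left(C,Y \right)} = \left(-1106 + C\right) 29 = -32074 + 29 C$)
$T = i \sqrt{293065}$ ($T = \sqrt{\left(-32074 + 29 \cdot 467\right) - 274534} = \sqrt{\left(-32074 + 13543\right) - 274534} = \sqrt{-18531 - 274534} = \sqrt{-293065} = i \sqrt{293065} \approx 541.35 i$)
$t = -294849$ ($t = - \frac{\left(1026 + 60\right)^{2}}{4} = - \frac{1086^{2}}{4} = \left(- \frac{1}{4}\right) 1179396 = -294849$)
$\frac{t}{T} = - \frac{294849}{i \sqrt{293065}} = - 294849 \left(- \frac{i \sqrt{293065}}{293065}\right) = \frac{294849 i \sqrt{293065}}{293065}$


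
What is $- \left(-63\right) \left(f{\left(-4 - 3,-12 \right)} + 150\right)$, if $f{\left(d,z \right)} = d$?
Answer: $9009$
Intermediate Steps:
$- \left(-63\right) \left(f{\left(-4 - 3,-12 \right)} + 150\right) = - \left(-63\right) \left(\left(-4 - 3\right) + 150\right) = - \left(-63\right) \left(-7 + 150\right) = - \left(-63\right) 143 = \left(-1\right) \left(-9009\right) = 9009$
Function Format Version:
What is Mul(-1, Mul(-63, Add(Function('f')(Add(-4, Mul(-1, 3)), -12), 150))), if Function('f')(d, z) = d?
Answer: 9009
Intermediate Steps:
Mul(-1, Mul(-63, Add(Function('f')(Add(-4, Mul(-1, 3)), -12), 150))) = Mul(-1, Mul(-63, Add(Add(-4, Mul(-1, 3)), 150))) = Mul(-1, Mul(-63, Add(Add(-4, -3), 150))) = Mul(-1, Mul(-63, Add(-7, 150))) = Mul(-1, Mul(-63, 143)) = Mul(-1, -9009) = 9009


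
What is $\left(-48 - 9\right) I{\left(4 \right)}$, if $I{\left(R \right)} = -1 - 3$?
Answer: $228$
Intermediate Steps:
$I{\left(R \right)} = -4$
$\left(-48 - 9\right) I{\left(4 \right)} = \left(-48 - 9\right) \left(-4\right) = \left(-57\right) \left(-4\right) = 228$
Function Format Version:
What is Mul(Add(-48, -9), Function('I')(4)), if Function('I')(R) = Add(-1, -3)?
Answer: 228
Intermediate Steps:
Function('I')(R) = -4
Mul(Add(-48, -9), Function('I')(4)) = Mul(Add(-48, -9), -4) = Mul(-57, -4) = 228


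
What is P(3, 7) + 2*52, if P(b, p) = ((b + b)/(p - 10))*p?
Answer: 90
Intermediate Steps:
P(b, p) = 2*b*p/(-10 + p) (P(b, p) = ((2*b)/(-10 + p))*p = (2*b/(-10 + p))*p = 2*b*p/(-10 + p))
P(3, 7) + 2*52 = 2*3*7/(-10 + 7) + 2*52 = 2*3*7/(-3) + 104 = 2*3*7*(-⅓) + 104 = -14 + 104 = 90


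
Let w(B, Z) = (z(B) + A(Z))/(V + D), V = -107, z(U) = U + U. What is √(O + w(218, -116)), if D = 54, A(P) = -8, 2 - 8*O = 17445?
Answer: I*√98357718/212 ≈ 46.781*I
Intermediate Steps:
O = -17443/8 (O = ¼ - ⅛*17445 = ¼ - 17445/8 = -17443/8 ≈ -2180.4)
z(U) = 2*U
w(B, Z) = 8/53 - 2*B/53 (w(B, Z) = (2*B - 8)/(-107 + 54) = (-8 + 2*B)/(-53) = (-8 + 2*B)*(-1/53) = 8/53 - 2*B/53)
√(O + w(218, -116)) = √(-17443/8 + (8/53 - 2/53*218)) = √(-17443/8 + (8/53 - 436/53)) = √(-17443/8 - 428/53) = √(-927903/424) = I*√98357718/212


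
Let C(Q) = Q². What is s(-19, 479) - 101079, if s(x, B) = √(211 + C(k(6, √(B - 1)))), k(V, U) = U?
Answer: -101079 + √689 ≈ -1.0105e+5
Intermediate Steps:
s(x, B) = √(210 + B) (s(x, B) = √(211 + (√(B - 1))²) = √(211 + (√(-1 + B))²) = √(211 + (-1 + B)) = √(210 + B))
s(-19, 479) - 101079 = √(210 + 479) - 101079 = √689 - 101079 = -101079 + √689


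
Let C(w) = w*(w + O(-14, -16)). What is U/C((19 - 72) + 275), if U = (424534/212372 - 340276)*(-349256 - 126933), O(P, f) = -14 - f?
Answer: 2457974357738863/754345344 ≈ 3.2584e+6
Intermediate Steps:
C(w) = w*(2 + w) (C(w) = w*(w + (-14 - 1*(-16))) = w*(w + (-14 + 16)) = w*(w + 2) = w*(2 + w))
U = 17205820504172041/106186 (U = (424534*(1/212372) - 340276)*(-476189) = (212267/106186 - 340276)*(-476189) = -36132335069/106186*(-476189) = 17205820504172041/106186 ≈ 1.6203e+11)
U/C((19 - 72) + 275) = 17205820504172041/(106186*((((19 - 72) + 275)*(2 + ((19 - 72) + 275))))) = 17205820504172041/(106186*(((-53 + 275)*(2 + (-53 + 275))))) = 17205820504172041/(106186*((222*(2 + 222)))) = 17205820504172041/(106186*((222*224))) = (17205820504172041/106186)/49728 = (17205820504172041/106186)*(1/49728) = 2457974357738863/754345344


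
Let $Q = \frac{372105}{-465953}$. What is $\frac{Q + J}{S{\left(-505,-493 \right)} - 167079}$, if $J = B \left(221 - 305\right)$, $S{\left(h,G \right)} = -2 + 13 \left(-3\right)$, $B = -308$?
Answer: $- \frac{12054763911}{77870065360} \approx -0.15481$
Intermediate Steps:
$S{\left(h,G \right)} = -41$ ($S{\left(h,G \right)} = -2 - 39 = -41$)
$Q = - \frac{372105}{465953}$ ($Q = 372105 \left(- \frac{1}{465953}\right) = - \frac{372105}{465953} \approx -0.79859$)
$J = 25872$ ($J = - 308 \left(221 - 305\right) = \left(-308\right) \left(-84\right) = 25872$)
$\frac{Q + J}{S{\left(-505,-493 \right)} - 167079} = \frac{- \frac{372105}{465953} + 25872}{-41 - 167079} = \frac{12054763911}{465953 \left(-167120\right)} = \frac{12054763911}{465953} \left(- \frac{1}{167120}\right) = - \frac{12054763911}{77870065360}$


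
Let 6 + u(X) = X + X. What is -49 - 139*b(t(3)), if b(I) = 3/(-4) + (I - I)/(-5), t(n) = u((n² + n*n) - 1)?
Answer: 221/4 ≈ 55.250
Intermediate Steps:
u(X) = -6 + 2*X (u(X) = -6 + (X + X) = -6 + 2*X)
t(n) = -8 + 4*n² (t(n) = -6 + 2*((n² + n*n) - 1) = -6 + 2*((n² + n²) - 1) = -6 + 2*(2*n² - 1) = -6 + 2*(-1 + 2*n²) = -6 + (-2 + 4*n²) = -8 + 4*n²)
b(I) = -¾ (b(I) = 3*(-¼) + 0*(-⅕) = -¾ + 0 = -¾)
-49 - 139*b(t(3)) = -49 - 139*(-¾) = -49 + 417/4 = 221/4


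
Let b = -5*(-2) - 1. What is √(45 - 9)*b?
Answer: 54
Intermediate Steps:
b = 9 (b = 10 - 1 = 9)
√(45 - 9)*b = √(45 - 9)*9 = √36*9 = 6*9 = 54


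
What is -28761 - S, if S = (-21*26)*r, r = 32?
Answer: -11289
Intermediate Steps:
S = -17472 (S = -21*26*32 = -546*32 = -17472)
-28761 - S = -28761 - 1*(-17472) = -28761 + 17472 = -11289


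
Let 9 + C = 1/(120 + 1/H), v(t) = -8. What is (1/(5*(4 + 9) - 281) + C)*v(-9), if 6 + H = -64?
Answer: 16320935/226773 ≈ 71.970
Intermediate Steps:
H = -70 (H = -6 - 64 = -70)
C = -75521/8399 (C = -9 + 1/(120 + 1/(-70)) = -9 + 1/(120 - 1/70) = -9 + 1/(8399/70) = -9 + 70/8399 = -75521/8399 ≈ -8.9917)
(1/(5*(4 + 9) - 281) + C)*v(-9) = (1/(5*(4 + 9) - 281) - 75521/8399)*(-8) = (1/(5*13 - 281) - 75521/8399)*(-8) = (1/(65 - 281) - 75521/8399)*(-8) = (1/(-216) - 75521/8399)*(-8) = (-1/216 - 75521/8399)*(-8) = -16320935/1814184*(-8) = 16320935/226773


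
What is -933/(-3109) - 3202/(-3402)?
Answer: 6564542/5288409 ≈ 1.2413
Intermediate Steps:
-933/(-3109) - 3202/(-3402) = -933*(-1/3109) - 3202*(-1/3402) = 933/3109 + 1601/1701 = 6564542/5288409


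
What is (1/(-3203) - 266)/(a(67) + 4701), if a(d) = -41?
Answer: -851999/14925980 ≈ -0.057082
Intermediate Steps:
(1/(-3203) - 266)/(a(67) + 4701) = (1/(-3203) - 266)/(-41 + 4701) = (-1/3203 - 266)/4660 = -851999/3203*1/4660 = -851999/14925980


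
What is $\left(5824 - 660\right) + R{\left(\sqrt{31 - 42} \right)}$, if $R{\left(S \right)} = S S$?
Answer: $5153$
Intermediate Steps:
$R{\left(S \right)} = S^{2}$
$\left(5824 - 660\right) + R{\left(\sqrt{31 - 42} \right)} = \left(5824 - 660\right) + \left(\sqrt{31 - 42}\right)^{2} = 5164 + \left(\sqrt{-11}\right)^{2} = 5164 + \left(i \sqrt{11}\right)^{2} = 5164 - 11 = 5153$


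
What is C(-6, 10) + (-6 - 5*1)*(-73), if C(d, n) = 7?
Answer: 810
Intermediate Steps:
C(-6, 10) + (-6 - 5*1)*(-73) = 7 + (-6 - 5*1)*(-73) = 7 + (-6 - 5)*(-73) = 7 - 11*(-73) = 7 + 803 = 810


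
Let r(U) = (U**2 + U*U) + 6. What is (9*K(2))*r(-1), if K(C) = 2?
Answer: 144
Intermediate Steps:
r(U) = 6 + 2*U**2 (r(U) = (U**2 + U**2) + 6 = 2*U**2 + 6 = 6 + 2*U**2)
(9*K(2))*r(-1) = (9*2)*(6 + 2*(-1)**2) = 18*(6 + 2*1) = 18*(6 + 2) = 18*8 = 144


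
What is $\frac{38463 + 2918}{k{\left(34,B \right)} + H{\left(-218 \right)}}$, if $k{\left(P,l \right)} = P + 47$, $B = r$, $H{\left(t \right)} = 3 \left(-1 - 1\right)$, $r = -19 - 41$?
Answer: $\frac{41381}{75} \approx 551.75$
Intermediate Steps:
$r = -60$
$H{\left(t \right)} = -6$ ($H{\left(t \right)} = 3 \left(-2\right) = -6$)
$B = -60$
$k{\left(P,l \right)} = 47 + P$
$\frac{38463 + 2918}{k{\left(34,B \right)} + H{\left(-218 \right)}} = \frac{38463 + 2918}{\left(47 + 34\right) - 6} = \frac{41381}{81 - 6} = \frac{41381}{75}$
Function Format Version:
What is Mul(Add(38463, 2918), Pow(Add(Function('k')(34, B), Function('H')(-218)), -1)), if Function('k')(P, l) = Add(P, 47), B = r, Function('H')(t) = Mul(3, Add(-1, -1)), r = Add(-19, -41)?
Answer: Rational(41381, 75) ≈ 551.75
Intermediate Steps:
r = -60
Function('H')(t) = -6 (Function('H')(t) = Mul(3, -2) = -6)
B = -60
Function('k')(P, l) = Add(47, P)
Mul(Add(38463, 2918), Pow(Add(Function('k')(34, B), Function('H')(-218)), -1)) = Mul(Add(38463, 2918), Pow(Add(Add(47, 34), -6), -1)) = Mul(41381, Pow(Add(81, -6), -1)) = Mul(41381, Pow(75, -1)) = Mul(41381, Rational(1, 75)) = Rational(41381, 75)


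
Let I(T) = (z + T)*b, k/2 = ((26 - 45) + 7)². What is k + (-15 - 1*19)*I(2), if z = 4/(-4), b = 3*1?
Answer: 186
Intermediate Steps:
k = 288 (k = 2*((26 - 45) + 7)² = 2*(-19 + 7)² = 2*(-12)² = 2*144 = 288)
b = 3
z = -1 (z = 4*(-¼) = -1)
I(T) = -3 + 3*T (I(T) = (-1 + T)*3 = -3 + 3*T)
k + (-15 - 1*19)*I(2) = 288 + (-15 - 1*19)*(-3 + 3*2) = 288 + (-15 - 19)*(-3 + 6) = 288 - 34*3 = 288 - 102 = 186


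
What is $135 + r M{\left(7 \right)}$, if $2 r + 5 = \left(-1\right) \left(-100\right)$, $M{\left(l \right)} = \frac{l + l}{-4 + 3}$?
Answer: $-530$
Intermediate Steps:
$M{\left(l \right)} = - 2 l$ ($M{\left(l \right)} = \frac{2 l}{-1} = 2 l \left(-1\right) = - 2 l$)
$r = \frac{95}{2}$ ($r = - \frac{5}{2} + \frac{\left(-1\right) \left(-100\right)}{2} = - \frac{5}{2} + \frac{1}{2} \cdot 100 = - \frac{5}{2} + 50 = \frac{95}{2} \approx 47.5$)
$135 + r M{\left(7 \right)} = 135 + \frac{95 \left(\left(-2\right) 7\right)}{2} = 135 + \frac{95}{2} \left(-14\right) = 135 - 665 = -530$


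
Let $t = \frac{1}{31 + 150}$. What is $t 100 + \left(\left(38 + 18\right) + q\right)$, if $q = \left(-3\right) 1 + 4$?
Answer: $\frac{10417}{181} \approx 57.552$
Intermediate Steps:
$q = 1$ ($q = -3 + 4 = 1$)
$t = \frac{1}{181} \approx 0.0055249$
$t 100 + \left(\left(38 + 18\right) + q\right) = \frac{1}{181} \cdot 100 + \left(\left(38 + 18\right) + 1\right) = \frac{100}{181} + \left(56 + 1\right) = \frac{100}{181} + 57 = \frac{10417}{181}$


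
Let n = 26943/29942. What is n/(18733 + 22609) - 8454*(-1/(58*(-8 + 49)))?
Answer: 747496486065/210259730428 ≈ 3.5551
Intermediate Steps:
n = 26943/29942 (n = 26943*(1/29942) = 26943/29942 ≈ 0.89984)
n/(18733 + 22609) - 8454*(-1/(58*(-8 + 49))) = 26943/(29942*(18733 + 22609)) - 8454*(-1/(58*(-8 + 49))) = (26943/29942)/41342 - 8454/(41*(-58)) = (26943/29942)*(1/41342) - 8454/(-2378) = 3849/176837452 - 8454*(-1/2378) = 3849/176837452 + 4227/1189 = 747496486065/210259730428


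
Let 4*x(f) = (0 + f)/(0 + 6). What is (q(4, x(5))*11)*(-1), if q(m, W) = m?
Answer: -44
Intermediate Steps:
x(f) = f/24 (x(f) = ((0 + f)/(0 + 6))/4 = (f/6)/4 = f/24)
(q(4, x(5))*11)*(-1) = (4*11)*(-1) = 44*(-1) = -44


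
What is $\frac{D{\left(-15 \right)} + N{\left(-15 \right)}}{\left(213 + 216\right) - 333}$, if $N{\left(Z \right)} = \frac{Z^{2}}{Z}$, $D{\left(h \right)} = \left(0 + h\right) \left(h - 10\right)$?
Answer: $\frac{15}{4} \approx 3.75$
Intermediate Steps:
$D{\left(h \right)} = h \left(-10 + h\right)$
$N{\left(Z \right)} = Z$
$\frac{D{\left(-15 \right)} + N{\left(-15 \right)}}{\left(213 + 216\right) - 333} = \frac{- 15 \left(-10 - 15\right) - 15}{\left(213 + 216\right) - 333} = \frac{\left(-15\right) \left(-25\right) - 15}{429 - 333} = \frac{375 - 15}{96} = 360 \cdot \frac{1}{96} = \frac{15}{4}$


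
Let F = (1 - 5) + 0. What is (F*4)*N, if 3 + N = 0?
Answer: 48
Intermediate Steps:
N = -3 (N = -3 + 0 = -3)
F = -4 (F = -4 + 0 = -4)
(F*4)*N = -4*4*(-3) = -16*(-3) = 48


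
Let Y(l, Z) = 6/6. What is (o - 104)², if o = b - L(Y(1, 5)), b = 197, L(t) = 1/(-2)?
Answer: 34969/4 ≈ 8742.3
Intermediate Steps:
Y(l, Z) = 1 (Y(l, Z) = 6*(⅙) = 1)
L(t) = -½
o = 395/2 (o = 197 - 1*(-½) = 197 + ½ = 395/2 ≈ 197.50)
(o - 104)² = (395/2 - 104)² = (187/2)² = 34969/4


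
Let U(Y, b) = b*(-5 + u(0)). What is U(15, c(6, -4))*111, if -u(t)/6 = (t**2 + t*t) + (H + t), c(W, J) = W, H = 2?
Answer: -11322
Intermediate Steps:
u(t) = -12 - 12*t**2 - 6*t (u(t) = -6*((t**2 + t*t) + (2 + t)) = -6*((t**2 + t**2) + (2 + t)) = -6*(2*t**2 + (2 + t)) = -6*(2 + t + 2*t**2) = -12 - 12*t**2 - 6*t)
U(Y, b) = -17*b (U(Y, b) = b*(-5 + (-12 - 12*0**2 - 6*0)) = b*(-5 + (-12 - 12*0 + 0)) = b*(-5 + (-12 + 0 + 0)) = b*(-5 - 12) = b*(-17) = -17*b)
U(15, c(6, -4))*111 = -17*6*111 = -102*111 = -11322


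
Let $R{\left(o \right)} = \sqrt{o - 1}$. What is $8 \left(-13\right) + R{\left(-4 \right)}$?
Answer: $-104 + i \sqrt{5} \approx -104.0 + 2.2361 i$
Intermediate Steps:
$R{\left(o \right)} = \sqrt{-1 + o}$
$8 \left(-13\right) + R{\left(-4 \right)} = 8 \left(-13\right) + \sqrt{-1 - 4} = -104 + \sqrt{-5} = -104 + i \sqrt{5}$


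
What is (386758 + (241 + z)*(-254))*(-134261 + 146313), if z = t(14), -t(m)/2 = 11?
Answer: 3990802864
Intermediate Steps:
t(m) = -22 (t(m) = -2*11 = -22)
z = -22
(386758 + (241 + z)*(-254))*(-134261 + 146313) = (386758 + (241 - 22)*(-254))*(-134261 + 146313) = (386758 + 219*(-254))*12052 = (386758 - 55626)*12052 = 331132*12052 = 3990802864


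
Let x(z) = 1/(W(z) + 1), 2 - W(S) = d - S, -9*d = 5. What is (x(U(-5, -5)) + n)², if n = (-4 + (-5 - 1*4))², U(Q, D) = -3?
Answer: 729316/25 ≈ 29173.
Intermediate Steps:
d = -5/9 (d = -⅑*5 = -5/9 ≈ -0.55556)
W(S) = 23/9 + S (W(S) = 2 - (-5/9 - S) = 2 + (5/9 + S) = 23/9 + S)
x(z) = 1/(32/9 + z) (x(z) = 1/((23/9 + z) + 1) = 1/(32/9 + z))
n = 169 (n = (-4 + (-5 - 4))² = (-4 - 9)² = (-13)² = 169)
(x(U(-5, -5)) + n)² = (9/(32 + 9*(-3)) + 169)² = (9/(32 - 27) + 169)² = (9/5 + 169)² = (854/5)² = 729316/25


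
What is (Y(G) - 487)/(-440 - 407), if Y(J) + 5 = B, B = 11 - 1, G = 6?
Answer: 482/847 ≈ 0.56907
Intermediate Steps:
B = 10
Y(J) = 5 (Y(J) = -5 + 10 = 5)
(Y(G) - 487)/(-440 - 407) = (5 - 487)/(-440 - 407) = -482/(-847) = -482*(-1/847) = 482/847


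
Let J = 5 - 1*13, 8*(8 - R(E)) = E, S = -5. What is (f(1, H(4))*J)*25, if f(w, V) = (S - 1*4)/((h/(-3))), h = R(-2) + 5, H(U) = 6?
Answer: -21600/53 ≈ -407.55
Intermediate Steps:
R(E) = 8 - E/8
h = 53/4 (h = (8 - ⅛*(-2)) + 5 = (8 + ¼) + 5 = 33/4 + 5 = 53/4 ≈ 13.250)
J = -8 (J = 5 - 13 = -8)
f(w, V) = 108/53 (f(w, V) = (-5 - 1*4)/(((53/4)/(-3))) = (-5 - 4)/(((53/4)*(-⅓))) = -9/(-53/12) = -9*(-12/53) = 108/53)
(f(1, H(4))*J)*25 = ((108/53)*(-8))*25 = -864/53*25 = -21600/53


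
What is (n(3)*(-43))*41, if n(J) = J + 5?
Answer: -14104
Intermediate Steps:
n(J) = 5 + J
(n(3)*(-43))*41 = ((5 + 3)*(-43))*41 = (8*(-43))*41 = -344*41 = -14104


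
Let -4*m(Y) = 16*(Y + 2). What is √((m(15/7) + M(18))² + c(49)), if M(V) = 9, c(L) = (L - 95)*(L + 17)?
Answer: I*√145955/7 ≈ 54.577*I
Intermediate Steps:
m(Y) = -8 - 4*Y (m(Y) = -4*(Y + 2) = -4*(2 + Y) = -(32 + 16*Y)/4 = -8 - 4*Y)
c(L) = (-95 + L)*(17 + L)
√((m(15/7) + M(18))² + c(49)) = √(((-8 - 60/7) + 9)² + (-1615 + 49² - 78*49)) = √(((-8 - 60/7) + 9)² + (-1615 + 2401 - 3822)) = √(((-8 - 4*15/7) + 9)² - 3036) = √(((-8 - 60/7) + 9)² - 3036) = √((-116/7 + 9)² - 3036) = √((-53/7)² - 3036) = √(2809/49 - 3036) = √(-145955/49) = I*√145955/7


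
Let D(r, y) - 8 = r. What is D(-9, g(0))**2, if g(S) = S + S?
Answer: 1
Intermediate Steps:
g(S) = 2*S
D(r, y) = 8 + r
D(-9, g(0))**2 = (8 - 9)**2 = (-1)**2 = 1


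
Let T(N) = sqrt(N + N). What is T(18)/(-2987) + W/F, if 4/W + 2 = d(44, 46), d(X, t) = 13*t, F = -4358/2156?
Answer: -5168012/969792277 ≈ -0.0053290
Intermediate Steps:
F = -2179/1078 (F = -4358*1/2156 = -2179/1078 ≈ -2.0213)
T(N) = sqrt(2)*sqrt(N) (T(N) = sqrt(2*N) = sqrt(2)*sqrt(N))
W = 1/149 (W = 4/(-2 + 13*46) = 4/(-2 + 598) = 4/596 = 4*(1/596) = 1/149 ≈ 0.0067114)
T(18)/(-2987) + W/F = (sqrt(2)*sqrt(18))/(-2987) + 1/(149*(-2179/1078)) = (sqrt(2)*(3*sqrt(2)))*(-1/2987) + (1/149)*(-1078/2179) = 6*(-1/2987) - 1078/324671 = -6/2987 - 1078/324671 = -5168012/969792277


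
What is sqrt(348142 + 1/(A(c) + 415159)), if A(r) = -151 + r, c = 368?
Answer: sqrt(3754215832793673)/103844 ≈ 590.04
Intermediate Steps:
sqrt(348142 + 1/(A(c) + 415159)) = sqrt(348142 + 1/((-151 + 368) + 415159)) = sqrt(348142 + 1/(217 + 415159)) = sqrt(348142 + 1/415376) = sqrt(144609831393/415376) = sqrt(3754215832793673)/103844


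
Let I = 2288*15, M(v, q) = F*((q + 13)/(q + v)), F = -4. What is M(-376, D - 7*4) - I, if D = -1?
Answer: -13899664/405 ≈ -34320.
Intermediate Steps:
M(v, q) = -4*(13 + q)/(q + v) (M(v, q) = -4*(q + 13)/(q + v) = -4*(13 + q)/(q + v))
I = 34320
M(-376, D - 7*4) - I = 4*(-13 - (-1 - 7*4))/((-1 - 7*4) - 376) - 1*34320 = 4*(-13 - (-1 - 28))/((-1 - 28) - 376) - 34320 = 4*(-13 - 1*(-29))/(-29 - 376) - 34320 = 4*(-13 + 29)/(-405) - 34320 = 4*(-1/405)*16 - 34320 = -64/405 - 34320 = -13899664/405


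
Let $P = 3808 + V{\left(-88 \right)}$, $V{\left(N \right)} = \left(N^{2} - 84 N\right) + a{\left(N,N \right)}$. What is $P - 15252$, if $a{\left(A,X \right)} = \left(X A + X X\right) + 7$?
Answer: $19187$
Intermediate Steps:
$a{\left(A,X \right)} = 7 + X^{2} + A X$ ($a{\left(A,X \right)} = \left(A X + X^{2}\right) + 7 = \left(X^{2} + A X\right) + 7 = 7 + X^{2} + A X$)
$V{\left(N \right)} = 7 - 84 N + 3 N^{2}$ ($V{\left(N \right)} = \left(N^{2} - 84 N\right) + \left(7 + N^{2} + N N\right) = \left(N^{2} - 84 N\right) + \left(7 + N^{2} + N^{2}\right) = \left(N^{2} - 84 N\right) + \left(7 + 2 N^{2}\right) = 7 - 84 N + 3 N^{2}$)
$P = 34439$ ($P = 3808 + \left(7 - -7392 + 3 \left(-88\right)^{2}\right) = 3808 + \left(7 + 7392 + 3 \cdot 7744\right) = 3808 + \left(7 + 7392 + 23232\right) = 3808 + 30631 = 34439$)
$P - 15252 = 34439 - 15252 = 19187$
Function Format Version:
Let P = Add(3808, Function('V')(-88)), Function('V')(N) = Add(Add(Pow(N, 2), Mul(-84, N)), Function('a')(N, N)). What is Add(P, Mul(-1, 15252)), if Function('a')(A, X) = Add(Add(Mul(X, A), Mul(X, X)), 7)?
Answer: 19187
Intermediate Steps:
Function('a')(A, X) = Add(7, Pow(X, 2), Mul(A, X)) (Function('a')(A, X) = Add(Add(Mul(A, X), Pow(X, 2)), 7) = Add(Add(Pow(X, 2), Mul(A, X)), 7) = Add(7, Pow(X, 2), Mul(A, X)))
Function('V')(N) = Add(7, Mul(-84, N), Mul(3, Pow(N, 2))) (Function('V')(N) = Add(Add(Pow(N, 2), Mul(-84, N)), Add(7, Pow(N, 2), Mul(N, N))) = Add(Add(Pow(N, 2), Mul(-84, N)), Add(7, Pow(N, 2), Pow(N, 2))) = Add(Add(Pow(N, 2), Mul(-84, N)), Add(7, Mul(2, Pow(N, 2)))) = Add(7, Mul(-84, N), Mul(3, Pow(N, 2))))
P = 34439 (P = Add(3808, Add(7, Mul(-84, -88), Mul(3, Pow(-88, 2)))) = Add(3808, Add(7, 7392, Mul(3, 7744))) = Add(3808, Add(7, 7392, 23232)) = Add(3808, 30631) = 34439)
Add(P, Mul(-1, 15252)) = Add(34439, Mul(-1, 15252)) = Add(34439, -15252) = 19187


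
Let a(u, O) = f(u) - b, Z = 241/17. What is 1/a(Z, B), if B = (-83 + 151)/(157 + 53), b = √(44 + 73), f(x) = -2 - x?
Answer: -4675/41812 + 867*√13/41812 ≈ -0.037046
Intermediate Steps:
b = 3*√13 (b = √117 = 3*√13 ≈ 10.817)
B = 34/105 (B = 68/210 = 68*(1/210) = 34/105 ≈ 0.32381)
Z = 241/17 (Z = 241*(1/17) = 241/17 ≈ 14.176)
a(u, O) = -2 - u - 3*√13 (a(u, O) = (-2 - u) - 3*√13 = -2 - u - 3*√13)
1/a(Z, B) = 1/(-2 - 1*241/17 - 3*√13) = 1/(-2 - 241/17 - 3*√13) = 1/(-275/17 - 3*√13)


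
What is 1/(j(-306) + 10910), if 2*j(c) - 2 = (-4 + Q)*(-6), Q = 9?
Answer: 1/10896 ≈ 9.1777e-5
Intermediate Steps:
j(c) = -14 (j(c) = 1 + ((-4 + 9)*(-6))/2 = 1 + (5*(-6))/2 = 1 + (½)*(-30) = 1 - 15 = -14)
1/(j(-306) + 10910) = 1/(-14 + 10910) = 1/10896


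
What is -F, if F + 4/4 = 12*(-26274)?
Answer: 315289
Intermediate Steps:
F = -315289 (F = -1 + 12*(-26274) = -1 - 315288 = -315289)
-F = -1*(-315289) = 315289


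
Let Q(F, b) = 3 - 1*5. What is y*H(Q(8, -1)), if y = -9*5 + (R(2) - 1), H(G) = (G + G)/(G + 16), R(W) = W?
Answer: 88/7 ≈ 12.571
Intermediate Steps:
Q(F, b) = -2 (Q(F, b) = 3 - 5 = -2)
H(G) = 2*G/(16 + G) (H(G) = (2*G)/(16 + G) = 2*G/(16 + G))
y = -44 (y = -9*5 + (2 - 1) = -45 + 1 = -44)
y*H(Q(8, -1)) = -88*(-2)/(16 - 2) = -88*(-2)/14 = -44*(-2/7) = 88/7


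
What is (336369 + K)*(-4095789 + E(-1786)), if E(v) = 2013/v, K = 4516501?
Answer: -17749568971449645/893 ≈ -1.9876e+13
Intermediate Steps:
(336369 + K)*(-4095789 + E(-1786)) = (336369 + 4516501)*(-4095789 + 2013/(-1786)) = 4852870*(-4095789 + 2013*(-1/1786)) = 4852870*(-4095789 - 2013/1786) = 4852870*(-7315081167/1786) = -17749568971449645/893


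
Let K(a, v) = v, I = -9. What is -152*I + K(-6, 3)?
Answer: 1371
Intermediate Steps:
-152*I + K(-6, 3) = -152*(-9) + 3 = 1368 + 3 = 1371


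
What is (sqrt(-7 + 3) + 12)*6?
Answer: 72 + 12*I ≈ 72.0 + 12.0*I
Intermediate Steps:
(sqrt(-7 + 3) + 12)*6 = (sqrt(-4) + 12)*6 = (2*I + 12)*6 = (12 + 2*I)*6 = 72 + 12*I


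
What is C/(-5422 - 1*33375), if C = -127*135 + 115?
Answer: 17030/38797 ≈ 0.43895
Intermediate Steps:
C = -17030 (C = -17145 + 115 = -17030)
C/(-5422 - 1*33375) = -17030/(-5422 - 1*33375) = -17030/(-5422 - 33375) = -17030/(-38797) = -17030*(-1/38797) = 17030/38797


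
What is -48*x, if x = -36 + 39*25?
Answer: -45072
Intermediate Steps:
x = 939 (x = -36 + 975 = 939)
-48*x = -48*939 = -45072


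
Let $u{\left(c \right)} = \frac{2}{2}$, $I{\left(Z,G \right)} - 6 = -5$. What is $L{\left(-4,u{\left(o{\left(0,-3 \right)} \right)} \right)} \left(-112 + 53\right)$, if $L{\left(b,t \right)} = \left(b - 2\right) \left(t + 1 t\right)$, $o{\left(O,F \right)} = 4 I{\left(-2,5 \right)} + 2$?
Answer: $708$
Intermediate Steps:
$I{\left(Z,G \right)} = 1$ ($I{\left(Z,G \right)} = 6 - 5 = 1$)
$o{\left(O,F \right)} = 6$ ($o{\left(O,F \right)} = 4 \cdot 1 + 2 = 4 + 2 = 6$)
$u{\left(c \right)} = 1$ ($u{\left(c \right)} = 2 \cdot \frac{1}{2} = 1$)
$L{\left(b,t \right)} = 2 t \left(-2 + b\right)$ ($L{\left(b,t \right)} = \left(-2 + b\right) \left(t + t\right) = \left(-2 + b\right) 2 t = 2 t \left(-2 + b\right)$)
$L{\left(-4,u{\left(o{\left(0,-3 \right)} \right)} \right)} \left(-112 + 53\right) = 2 \cdot 1 \left(-2 - 4\right) \left(-112 + 53\right) = 2 \cdot 1 \left(-6\right) \left(-59\right) = \left(-12\right) \left(-59\right) = 708$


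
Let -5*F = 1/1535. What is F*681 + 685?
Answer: 5256694/7675 ≈ 684.91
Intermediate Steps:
F = -1/7675 (F = -⅕/1535 = -⅕*1/1535 = -1/7675 ≈ -0.00013029)
F*681 + 685 = -1/7675*681 + 685 = -681/7675 + 685 = 5256694/7675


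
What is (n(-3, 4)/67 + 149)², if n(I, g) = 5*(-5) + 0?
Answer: 99161764/4489 ≈ 22090.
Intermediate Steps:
n(I, g) = -25 (n(I, g) = -25 + 0 = -25)
(n(-3, 4)/67 + 149)² = (-25/67 + 149)² = (9958/67)² = 99161764/4489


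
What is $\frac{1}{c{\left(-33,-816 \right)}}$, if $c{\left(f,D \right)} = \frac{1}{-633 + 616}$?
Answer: $-17$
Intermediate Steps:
$c{\left(f,D \right)} = - \frac{1}{17}$ ($c{\left(f,D \right)} = \frac{1}{-17} = - \frac{1}{17}$)
$\frac{1}{c{\left(-33,-816 \right)}} = \frac{1}{- \frac{1}{17}} = -17$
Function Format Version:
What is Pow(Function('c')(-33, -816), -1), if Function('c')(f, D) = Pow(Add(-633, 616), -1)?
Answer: -17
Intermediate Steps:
Function('c')(f, D) = Rational(-1, 17) (Function('c')(f, D) = Pow(-17, -1) = Rational(-1, 17))
Pow(Function('c')(-33, -816), -1) = Pow(Rational(-1, 17), -1) = -17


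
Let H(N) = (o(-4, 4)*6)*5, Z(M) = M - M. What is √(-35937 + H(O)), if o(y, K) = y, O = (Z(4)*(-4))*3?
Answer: I*√36057 ≈ 189.89*I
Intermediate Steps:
Z(M) = 0
O = 0 (O = (0*(-4))*3 = 0*3 = 0)
H(N) = -120 (H(N) = -4*6*5 = -24*5 = -120)
√(-35937 + H(O)) = √(-35937 - 120) = √(-36057) = I*√36057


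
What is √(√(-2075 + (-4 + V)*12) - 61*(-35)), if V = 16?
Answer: √(2135 + I*√1931) ≈ 46.208 + 0.4755*I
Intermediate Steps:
√(√(-2075 + (-4 + V)*12) - 61*(-35)) = √(√(-2075 + (-4 + 16)*12) - 61*(-35)) = √(√(-2075 + 12*12) + 2135) = √(√(-2075 + 144) + 2135) = √(√(-1931) + 2135) = √(I*√1931 + 2135) = √(2135 + I*√1931)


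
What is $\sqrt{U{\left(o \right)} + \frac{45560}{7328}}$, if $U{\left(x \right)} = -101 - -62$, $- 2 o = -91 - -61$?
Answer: $\frac{i \sqrt{6876641}}{458} \approx 5.7256 i$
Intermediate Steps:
$o = 15$ ($o = - \frac{-91 - -61}{2} = - \frac{-91 + 61}{2} = \left(- \frac{1}{2}\right) \left(-30\right) = 15$)
$U{\left(x \right)} = -39$ ($U{\left(x \right)} = -101 + 62 = -39$)
$\sqrt{U{\left(o \right)} + \frac{45560}{7328}} = \sqrt{-39 + \frac{45560}{7328}} = \sqrt{-39 + 45560 \cdot \frac{1}{7328}} = \sqrt{-39 + \frac{5695}{916}} = \sqrt{- \frac{30029}{916}} = \frac{i \sqrt{6876641}}{458}$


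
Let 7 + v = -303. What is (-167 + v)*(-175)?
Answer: 83475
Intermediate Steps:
v = -310 (v = -7 - 303 = -310)
(-167 + v)*(-175) = (-167 - 310)*(-175) = -477*(-175) = 83475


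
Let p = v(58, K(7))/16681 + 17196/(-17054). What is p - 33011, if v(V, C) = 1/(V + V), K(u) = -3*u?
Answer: -544688593342893/16499710892 ≈ -33012.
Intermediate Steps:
v(V, C) = 1/(2*V)
p = -16637087081/16499710892 (p = ((½)/58)/16681 + 17196/(-17054) = ((½)*(1/58))*(1/16681) + 17196*(-1/17054) = (1/116)*(1/16681) - 8598/8527 = 1/1934996 - 8598/8527 = -16637087081/16499710892 ≈ -1.0083)
p - 33011 = -16637087081/16499710892 - 33011 = -544688593342893/16499710892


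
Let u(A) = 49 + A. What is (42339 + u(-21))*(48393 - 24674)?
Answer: 1004902873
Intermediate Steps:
(42339 + u(-21))*(48393 - 24674) = (42339 + (49 - 21))*(48393 - 24674) = (42339 + 28)*23719 = 42367*23719 = 1004902873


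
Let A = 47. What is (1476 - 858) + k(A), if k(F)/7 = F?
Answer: 947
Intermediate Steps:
k(F) = 7*F
(1476 - 858) + k(A) = (1476 - 858) + 7*47 = 618 + 329 = 947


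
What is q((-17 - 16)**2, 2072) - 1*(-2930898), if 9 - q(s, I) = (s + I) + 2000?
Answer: 2925746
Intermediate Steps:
q(s, I) = -1991 - I - s (q(s, I) = 9 - ((s + I) + 2000) = 9 - ((I + s) + 2000) = 9 - (2000 + I + s) = 9 + (-2000 - I - s) = -1991 - I - s)
q((-17 - 16)**2, 2072) - 1*(-2930898) = (-1991 - 1*2072 - (-17 - 16)**2) - 1*(-2930898) = (-1991 - 2072 - 1*(-33)**2) + 2930898 = (-1991 - 2072 - 1*1089) + 2930898 = (-1991 - 2072 - 1089) + 2930898 = -5152 + 2930898 = 2925746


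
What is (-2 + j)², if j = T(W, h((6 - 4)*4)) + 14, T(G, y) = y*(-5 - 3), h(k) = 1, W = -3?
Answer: 16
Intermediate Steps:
T(G, y) = -8*y (T(G, y) = y*(-8) = -8*y)
j = 6 (j = -8*1 + 14 = -8 + 14 = 6)
(-2 + j)² = (-2 + 6)² = 4² = 16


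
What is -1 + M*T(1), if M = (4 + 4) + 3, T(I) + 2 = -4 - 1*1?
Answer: -78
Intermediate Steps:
T(I) = -7 (T(I) = -2 + (-4 - 1*1) = -2 + (-4 - 1) = -2 - 5 = -7)
M = 11 (M = 8 + 3 = 11)
-1 + M*T(1) = -1 + 11*(-7) = -1 - 77 = -78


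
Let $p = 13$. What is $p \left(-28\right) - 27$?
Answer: $-391$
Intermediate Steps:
$p \left(-28\right) - 27 = 13 \left(-28\right) - 27 = -364 - 27 = -391$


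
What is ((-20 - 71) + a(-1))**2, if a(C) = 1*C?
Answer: 8464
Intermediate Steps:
a(C) = C
((-20 - 71) + a(-1))**2 = ((-20 - 71) - 1)**2 = (-91 - 1)**2 = (-92)**2 = 8464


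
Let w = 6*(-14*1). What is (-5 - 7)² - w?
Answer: 228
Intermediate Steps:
w = -84 (w = 6*(-14) = -84)
(-5 - 7)² - w = (-5 - 7)² - 1*(-84) = (-12)² + 84 = 144 + 84 = 228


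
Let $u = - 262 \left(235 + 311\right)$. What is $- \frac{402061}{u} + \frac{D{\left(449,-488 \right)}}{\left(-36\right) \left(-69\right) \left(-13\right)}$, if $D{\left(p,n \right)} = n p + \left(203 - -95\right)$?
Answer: $\frac{94626355}{9870588} \approx 9.5867$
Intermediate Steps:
$D{\left(p,n \right)} = 298 + n p$ ($D{\left(p,n \right)} = n p + \left(203 + 95\right) = n p + 298 = 298 + n p$)
$u = -143052$ ($u = \left(-262\right) 546 = -143052$)
$- \frac{402061}{u} + \frac{D{\left(449,-488 \right)}}{\left(-36\right) \left(-69\right) \left(-13\right)} = - \frac{402061}{-143052} + \frac{298 - 219112}{\left(-36\right) \left(-69\right) \left(-13\right)} = \left(-402061\right) \left(- \frac{1}{143052}\right) + \frac{298 - 219112}{2484 \left(-13\right)} = \frac{402061}{143052} - \frac{218814}{-32292} = \frac{402061}{143052} - - \frac{36469}{5382} = \frac{402061}{143052} + \frac{36469}{5382} = \frac{94626355}{9870588}$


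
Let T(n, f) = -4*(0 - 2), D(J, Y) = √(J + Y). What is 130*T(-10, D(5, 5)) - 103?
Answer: 937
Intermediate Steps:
T(n, f) = 8 (T(n, f) = -4*(-2) = 8)
130*T(-10, D(5, 5)) - 103 = 130*8 - 103 = 1040 - 103 = 937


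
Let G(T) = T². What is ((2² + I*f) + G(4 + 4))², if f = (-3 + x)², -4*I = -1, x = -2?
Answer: 88209/16 ≈ 5513.1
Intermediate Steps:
I = ¼ (I = -¼*(-1) = ¼ ≈ 0.25000)
f = 25 (f = (-3 - 2)² = (-5)² = 25)
((2² + I*f) + G(4 + 4))² = ((2² + (¼)*25) + (4 + 4)²)² = ((4 + 25/4) + 8²)² = (41/4 + 64)² = (297/4)² = 88209/16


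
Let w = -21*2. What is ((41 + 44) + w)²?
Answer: 1849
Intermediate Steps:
w = -42
((41 + 44) + w)² = ((41 + 44) - 42)² = (85 - 42)² = 43² = 1849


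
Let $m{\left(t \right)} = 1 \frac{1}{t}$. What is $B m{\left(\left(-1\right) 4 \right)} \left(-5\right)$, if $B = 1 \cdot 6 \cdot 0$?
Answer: $0$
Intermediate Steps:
$B = 0$ ($B = 6 \cdot 0 = 0$)
$m{\left(t \right)} = \frac{1}{t}$
$B m{\left(\left(-1\right) 4 \right)} \left(-5\right) = \frac{0}{\left(-1\right) 4} \left(-5\right) = \frac{0}{-4} \left(-5\right) = 0 \left(- \frac{1}{4}\right) \left(-5\right) = 0 \left(-5\right) = 0$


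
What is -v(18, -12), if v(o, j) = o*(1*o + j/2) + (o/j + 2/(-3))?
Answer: -1283/6 ≈ -213.83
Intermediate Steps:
v(o, j) = -⅔ + o/j + o*(o + j/2) (v(o, j) = o*(o + j*(½)) + (o/j + 2*(-⅓)) = o*(o + j/2) + (o/j - ⅔) = o*(o + j/2) + (-⅔ + o/j) = -⅔ + o/j + o*(o + j/2))
-v(18, -12) = -(-⅔ + 18² + 18/(-12) + (½)*(-12)*18) = -(-⅔ + 324 + 18*(-1/12) - 108) = -(-⅔ + 324 - 3/2 - 108) = -1*1283/6 = -1283/6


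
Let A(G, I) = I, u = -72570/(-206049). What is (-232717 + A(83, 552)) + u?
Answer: -15945764505/68683 ≈ -2.3216e+5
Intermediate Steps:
u = 24190/68683 (u = -72570*(-1/206049) = 24190/68683 ≈ 0.35220)
(-232717 + A(83, 552)) + u = (-232717 + 552) + 24190/68683 = -232165 + 24190/68683 = -15945764505/68683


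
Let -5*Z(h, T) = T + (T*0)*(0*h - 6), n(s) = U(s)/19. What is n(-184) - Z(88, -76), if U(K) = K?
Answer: -2364/95 ≈ -24.884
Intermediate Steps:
n(s) = s/19
Z(h, T) = -T/5 (Z(h, T) = -(T + (T*0)*(0*h - 6))/5 = -(T + 0*(0 - 6))/5 = -(T + 0*(-6))/5 = -(T + 0)/5 = -T/5)
n(-184) - Z(88, -76) = (1/19)*(-184) - (-1)*(-76)/5 = -184/19 - 1*76/5 = -184/19 - 76/5 = -2364/95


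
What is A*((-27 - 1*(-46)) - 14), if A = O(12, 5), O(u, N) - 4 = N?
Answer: 45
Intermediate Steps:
O(u, N) = 4 + N
A = 9 (A = 4 + 5 = 9)
A*((-27 - 1*(-46)) - 14) = 9*((-27 - 1*(-46)) - 14) = 9*((-27 + 46) - 14) = 9*(19 - 14) = 9*5 = 45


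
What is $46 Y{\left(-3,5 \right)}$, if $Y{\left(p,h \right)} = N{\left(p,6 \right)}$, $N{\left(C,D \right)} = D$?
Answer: $276$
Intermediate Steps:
$Y{\left(p,h \right)} = 6$
$46 Y{\left(-3,5 \right)} = 46 \cdot 6 = 276$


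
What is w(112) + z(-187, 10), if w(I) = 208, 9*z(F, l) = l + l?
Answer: 1892/9 ≈ 210.22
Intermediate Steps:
z(F, l) = 2*l/9 (z(F, l) = (l + l)/9 = (2*l)/9 = 2*l/9)
w(112) + z(-187, 10) = 208 + (2/9)*10 = 208 + 20/9 = 1892/9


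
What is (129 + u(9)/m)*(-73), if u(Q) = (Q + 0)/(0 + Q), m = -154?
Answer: -1450145/154 ≈ -9416.5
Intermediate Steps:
u(Q) = 1 (u(Q) = Q/Q = 1)
(129 + u(9)/m)*(-73) = (129 + 1/(-154))*(-73) = (129 + 1*(-1/154))*(-73) = (129 - 1/154)*(-73) = (19865/154)*(-73) = -1450145/154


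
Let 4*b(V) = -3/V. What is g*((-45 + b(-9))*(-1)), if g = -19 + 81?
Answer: 16709/6 ≈ 2784.8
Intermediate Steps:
b(V) = -3/(4*V) (b(V) = (-3/V)/4 = -3/(4*V))
g = 62
g*((-45 + b(-9))*(-1)) = 62*((-45 - 3/4/(-9))*(-1)) = 62*((-45 - 3/4*(-1/9))*(-1)) = 62*((-45 + 1/12)*(-1)) = 62*(-539/12*(-1)) = 62*(539/12) = 16709/6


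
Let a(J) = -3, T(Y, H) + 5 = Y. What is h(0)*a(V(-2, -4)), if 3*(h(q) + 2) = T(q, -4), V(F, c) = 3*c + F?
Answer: 11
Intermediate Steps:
T(Y, H) = -5 + Y
V(F, c) = F + 3*c
h(q) = -11/3 + q/3 (h(q) = -2 + (-5 + q)/3 = -2 + (-5/3 + q/3) = -11/3 + q/3)
h(0)*a(V(-2, -4)) = (-11/3 + (1/3)*0)*(-3) = (-11/3 + 0)*(-3) = -11/3*(-3) = 11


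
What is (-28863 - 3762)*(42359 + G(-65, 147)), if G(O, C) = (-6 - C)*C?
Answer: -648193500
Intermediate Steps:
G(O, C) = C*(-6 - C)
(-28863 - 3762)*(42359 + G(-65, 147)) = (-28863 - 3762)*(42359 - 1*147*(6 + 147)) = -32625*(42359 - 1*147*153) = -32625*(42359 - 22491) = -32625*19868 = -648193500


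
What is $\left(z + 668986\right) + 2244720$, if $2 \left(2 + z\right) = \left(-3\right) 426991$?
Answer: $\frac{4546435}{2} \approx 2.2732 \cdot 10^{6}$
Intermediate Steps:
$z = - \frac{1280977}{2}$ ($z = -2 + \frac{\left(-3\right) 426991}{2} = -2 + \frac{1}{2} \left(-1280973\right) = -2 - \frac{1280973}{2} = - \frac{1280977}{2} \approx -6.4049 \cdot 10^{5}$)
$\left(z + 668986\right) + 2244720 = \left(- \frac{1280977}{2} + 668986\right) + 2244720 = \frac{56995}{2} + 2244720 = \frac{4546435}{2}$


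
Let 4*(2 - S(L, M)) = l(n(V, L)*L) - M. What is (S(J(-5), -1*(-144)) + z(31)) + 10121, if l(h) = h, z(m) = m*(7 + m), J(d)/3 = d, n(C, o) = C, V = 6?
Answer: 22719/2 ≈ 11360.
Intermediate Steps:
J(d) = 3*d
S(L, M) = 2 - 3*L/2 + M/4 (S(L, M) = 2 - (6*L - M)/4 = 2 - (-M + 6*L)/4 = 2 + (-3*L/2 + M/4) = 2 - 3*L/2 + M/4)
(S(J(-5), -1*(-144)) + z(31)) + 10121 = ((2 - 9*(-5)/2 + (-1*(-144))/4) + 31*(7 + 31)) + 10121 = ((2 - 3/2*(-15) + (¼)*144) + 31*38) + 10121 = ((2 + 45/2 + 36) + 1178) + 10121 = (121/2 + 1178) + 10121 = 2477/2 + 10121 = 22719/2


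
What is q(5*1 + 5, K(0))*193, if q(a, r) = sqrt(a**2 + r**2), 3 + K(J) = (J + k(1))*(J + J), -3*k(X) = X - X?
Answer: 193*sqrt(109) ≈ 2015.0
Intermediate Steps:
k(X) = 0 (k(X) = -(X - X)/3 = -1/3*0 = 0)
K(J) = -3 + 2*J**2 (K(J) = -3 + (J + 0)*(J + J) = -3 + J*(2*J) = -3 + 2*J**2)
q(5*1 + 5, K(0))*193 = sqrt((5*1 + 5)**2 + (-3 + 2*0**2)**2)*193 = sqrt((5 + 5)**2 + (-3 + 2*0)**2)*193 = sqrt(10**2 + (-3 + 0)**2)*193 = sqrt(100 + (-3)**2)*193 = sqrt(100 + 9)*193 = sqrt(109)*193 = 193*sqrt(109)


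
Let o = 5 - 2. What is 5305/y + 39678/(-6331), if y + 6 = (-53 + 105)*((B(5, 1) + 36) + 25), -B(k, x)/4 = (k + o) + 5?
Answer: 15254719/2924922 ≈ 5.2154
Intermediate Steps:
o = 3
B(k, x) = -32 - 4*k (B(k, x) = -4*((k + 3) + 5) = -4*((3 + k) + 5) = -4*(8 + k) = -32 - 4*k)
y = 462 (y = -6 + (-53 + 105)*(((-32 - 4*5) + 36) + 25) = -6 + 52*(((-32 - 20) + 36) + 25) = -6 + 52*((-52 + 36) + 25) = -6 + 52*(-16 + 25) = -6 + 52*9 = -6 + 468 = 462)
5305/y + 39678/(-6331) = 5305/462 + 39678/(-6331) = 5305*(1/462) + 39678*(-1/6331) = 5305/462 - 39678/6331 = 15254719/2924922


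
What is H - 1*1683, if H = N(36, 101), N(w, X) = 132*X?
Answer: 11649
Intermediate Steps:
H = 13332 (H = 132*101 = 13332)
H - 1*1683 = 13332 - 1*1683 = 13332 - 1683 = 11649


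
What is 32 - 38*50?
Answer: -1868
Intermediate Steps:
32 - 38*50 = 32 - 1900 = -1868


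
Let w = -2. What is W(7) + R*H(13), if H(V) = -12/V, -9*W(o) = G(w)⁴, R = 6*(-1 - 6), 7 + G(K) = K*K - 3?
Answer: -1368/13 ≈ -105.23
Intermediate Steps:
G(K) = -10 + K² (G(K) = -7 + (K*K - 3) = -7 + (K² - 3) = -7 + (-3 + K²) = -10 + K²)
R = -42 (R = 6*(-7) = -42)
W(o) = -144 (W(o) = -(-10 + (-2)²)⁴/9 = -(-10 + 4)⁴/9 = -⅑*(-6)⁴ = -⅑*1296 = -144)
W(7) + R*H(13) = -144 - (-504)/13 = -144 - 42*(-12/13) = -144 + 504/13 = -1368/13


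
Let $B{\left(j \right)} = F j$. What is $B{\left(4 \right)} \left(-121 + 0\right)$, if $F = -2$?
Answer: $968$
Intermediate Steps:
$B{\left(j \right)} = - 2 j$
$B{\left(4 \right)} \left(-121 + 0\right) = \left(-2\right) 4 \left(-121 + 0\right) = \left(-8\right) \left(-121\right) = 968$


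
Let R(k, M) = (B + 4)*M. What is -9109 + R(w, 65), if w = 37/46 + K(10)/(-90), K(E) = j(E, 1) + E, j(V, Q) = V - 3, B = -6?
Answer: -9239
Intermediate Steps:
j(V, Q) = -3 + V
K(E) = -3 + 2*E (K(E) = (-3 + E) + E = -3 + 2*E)
w = 637/1035 (w = 37/46 + (-3 + 2*10)/(-90) = 37*(1/46) + (-3 + 20)*(-1/90) = 37/46 + 17*(-1/90) = 37/46 - 17/90 = 637/1035 ≈ 0.61546)
R(k, M) = -2*M (R(k, M) = (-6 + 4)*M = -2*M)
-9109 + R(w, 65) = -9109 - 2*65 = -9109 - 130 = -9239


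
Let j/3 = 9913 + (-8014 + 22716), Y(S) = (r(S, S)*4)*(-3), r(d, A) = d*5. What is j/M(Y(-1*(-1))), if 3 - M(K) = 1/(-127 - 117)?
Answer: 18018180/733 ≈ 24581.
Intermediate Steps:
r(d, A) = 5*d
Y(S) = -60*S (Y(S) = ((5*S)*4)*(-3) = (20*S)*(-3) = -60*S)
M(K) = 733/244 (M(K) = 3 - 1/(-127 - 117) = 3 - 1/(-244) = 3 - 1*(-1/244) = 3 + 1/244 = 733/244)
j = 73845 (j = 3*(9913 + (-8014 + 22716)) = 3*(9913 + 14702) = 3*24615 = 73845)
j/M(Y(-1*(-1))) = 73845/(733/244) = 73845*(244/733) = 18018180/733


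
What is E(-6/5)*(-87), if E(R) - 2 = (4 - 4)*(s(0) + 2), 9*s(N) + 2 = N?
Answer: -174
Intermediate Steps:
s(N) = -2/9 + N/9
E(R) = 2 (E(R) = 2 + (4 - 4)*((-2/9 + (⅑)*0) + 2) = 2 + 0*((-2/9 + 0) + 2) = 2 + 0*(-2/9 + 2) = 2 + 0*(16/9) = 2 + 0 = 2)
E(-6/5)*(-87) = 2*(-87) = -174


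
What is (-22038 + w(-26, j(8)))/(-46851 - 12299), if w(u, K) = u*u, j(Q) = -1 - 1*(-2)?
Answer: 10681/29575 ≈ 0.36115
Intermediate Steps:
j(Q) = 1 (j(Q) = -1 + 2 = 1)
w(u, K) = u**2
(-22038 + w(-26, j(8)))/(-46851 - 12299) = (-22038 + (-26)**2)/(-46851 - 12299) = (-22038 + 676)/(-59150) = -21362*(-1/59150) = 10681/29575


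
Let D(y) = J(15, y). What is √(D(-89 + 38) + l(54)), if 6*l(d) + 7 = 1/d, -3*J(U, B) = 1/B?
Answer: I*√108341/306 ≈ 1.0757*I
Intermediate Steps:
J(U, B) = -1/(3*B)
l(d) = -7/6 + 1/(6*d)
D(y) = -1/(3*y)
√(D(-89 + 38) + l(54)) = √(-1/(3*(-89 + 38)) + (⅙)*(1 - 7*54)/54) = √(-⅓/(-51) + (⅙)*(1/54)*(1 - 378)) = √(-⅓*(-1/51) + (⅙)*(1/54)*(-377)) = √(1/153 - 377/324) = √(-6373/5508) = I*√108341/306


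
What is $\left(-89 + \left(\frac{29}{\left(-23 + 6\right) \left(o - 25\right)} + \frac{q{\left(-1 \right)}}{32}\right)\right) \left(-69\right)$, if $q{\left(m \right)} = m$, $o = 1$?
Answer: $\frac{3339209}{544} \approx 6138.3$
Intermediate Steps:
$\left(-89 + \left(\frac{29}{\left(-23 + 6\right) \left(o - 25\right)} + \frac{q{\left(-1 \right)}}{32}\right)\right) \left(-69\right) = \left(-89 + \left(\frac{29}{\left(-23 + 6\right) \left(1 - 25\right)} - \frac{1}{32}\right)\right) \left(-69\right) = \left(-89 + \left(\frac{29}{\left(-17\right) \left(-24\right)} - \frac{1}{32}\right)\right) \left(-69\right) = \left(-89 - \left(\frac{1}{32} - \frac{29}{408}\right)\right) \left(-69\right) = \left(-89 + \left(29 \cdot \frac{1}{408} - \frac{1}{32}\right)\right) \left(-69\right) = \left(-89 + \left(\frac{29}{408} - \frac{1}{32}\right)\right) \left(-69\right) = \left(-89 + \frac{65}{1632}\right) \left(-69\right) = \left(- \frac{145183}{1632}\right) \left(-69\right) = \frac{3339209}{544}$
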